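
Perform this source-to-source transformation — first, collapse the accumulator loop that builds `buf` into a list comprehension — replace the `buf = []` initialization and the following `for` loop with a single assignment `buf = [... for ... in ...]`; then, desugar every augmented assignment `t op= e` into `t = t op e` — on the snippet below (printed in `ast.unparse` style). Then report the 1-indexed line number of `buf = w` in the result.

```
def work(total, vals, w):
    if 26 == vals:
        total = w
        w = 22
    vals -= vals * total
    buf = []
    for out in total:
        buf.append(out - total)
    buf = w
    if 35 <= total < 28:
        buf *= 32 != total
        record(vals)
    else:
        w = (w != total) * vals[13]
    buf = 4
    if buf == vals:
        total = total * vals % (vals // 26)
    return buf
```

Transformed code:
def work(total, vals, w):
    if 26 == vals:
        total = w
        w = 22
    vals = vals - vals * total
    buf = [out - total for out in total]
    buf = w
    if 35 <= total < 28:
        buf = buf * (32 != total)
        record(vals)
    else:
        w = (w != total) * vals[13]
    buf = 4
    if buf == vals:
        total = total * vals % (vals // 26)
    return buf

7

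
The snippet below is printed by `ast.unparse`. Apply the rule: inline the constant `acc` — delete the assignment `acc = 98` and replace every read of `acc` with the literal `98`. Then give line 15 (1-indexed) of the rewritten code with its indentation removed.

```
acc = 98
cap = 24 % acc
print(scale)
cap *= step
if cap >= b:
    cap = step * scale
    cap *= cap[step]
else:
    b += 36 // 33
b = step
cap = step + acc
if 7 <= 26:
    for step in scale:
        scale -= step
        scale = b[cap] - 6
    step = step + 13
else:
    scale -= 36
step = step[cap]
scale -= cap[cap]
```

step = step + 13

Transformed code:
cap = 24 % 98
print(scale)
cap *= step
if cap >= b:
    cap = step * scale
    cap *= cap[step]
else:
    b += 36 // 33
b = step
cap = step + 98
if 7 <= 26:
    for step in scale:
        scale -= step
        scale = b[cap] - 6
    step = step + 13
else:
    scale -= 36
step = step[cap]
scale -= cap[cap]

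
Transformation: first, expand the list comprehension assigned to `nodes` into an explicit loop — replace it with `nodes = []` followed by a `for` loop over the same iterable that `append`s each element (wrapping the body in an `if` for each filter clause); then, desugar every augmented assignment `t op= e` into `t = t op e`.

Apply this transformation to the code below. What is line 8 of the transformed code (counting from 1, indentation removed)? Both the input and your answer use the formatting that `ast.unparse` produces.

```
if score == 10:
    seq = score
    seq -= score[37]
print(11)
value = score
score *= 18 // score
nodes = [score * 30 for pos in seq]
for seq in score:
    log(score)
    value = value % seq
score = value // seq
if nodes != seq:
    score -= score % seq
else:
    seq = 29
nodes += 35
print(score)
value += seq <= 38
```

for pos in seq:

Transformed code:
if score == 10:
    seq = score
    seq = seq - score[37]
print(11)
value = score
score = score * (18 // score)
nodes = []
for pos in seq:
    nodes.append(score * 30)
for seq in score:
    log(score)
    value = value % seq
score = value // seq
if nodes != seq:
    score = score - score % seq
else:
    seq = 29
nodes = nodes + 35
print(score)
value = value + (seq <= 38)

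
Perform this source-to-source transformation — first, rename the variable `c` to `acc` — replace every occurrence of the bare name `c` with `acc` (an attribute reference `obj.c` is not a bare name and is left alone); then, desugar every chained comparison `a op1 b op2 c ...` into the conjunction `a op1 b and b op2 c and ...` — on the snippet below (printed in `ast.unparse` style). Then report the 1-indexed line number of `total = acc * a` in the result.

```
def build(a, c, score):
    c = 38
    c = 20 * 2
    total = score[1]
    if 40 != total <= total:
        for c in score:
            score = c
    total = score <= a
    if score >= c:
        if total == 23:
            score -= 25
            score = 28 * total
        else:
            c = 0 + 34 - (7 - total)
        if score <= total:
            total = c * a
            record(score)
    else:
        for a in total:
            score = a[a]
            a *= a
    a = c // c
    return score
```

16

Transformed code:
def build(a, acc, score):
    acc = 38
    acc = 20 * 2
    total = score[1]
    if 40 != total and total <= total:
        for acc in score:
            score = acc
    total = score <= a
    if score >= acc:
        if total == 23:
            score -= 25
            score = 28 * total
        else:
            acc = 0 + 34 - (7 - total)
        if score <= total:
            total = acc * a
            record(score)
    else:
        for a in total:
            score = a[a]
            a *= a
    a = acc // acc
    return score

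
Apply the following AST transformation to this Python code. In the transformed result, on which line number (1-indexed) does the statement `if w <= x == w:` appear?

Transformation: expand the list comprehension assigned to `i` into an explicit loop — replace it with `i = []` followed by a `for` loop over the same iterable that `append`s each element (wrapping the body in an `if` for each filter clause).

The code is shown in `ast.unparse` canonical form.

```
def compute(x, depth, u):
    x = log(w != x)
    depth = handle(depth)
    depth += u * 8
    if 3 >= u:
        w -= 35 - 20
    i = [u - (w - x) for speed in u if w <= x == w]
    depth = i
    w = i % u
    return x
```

Transformed code:
def compute(x, depth, u):
    x = log(w != x)
    depth = handle(depth)
    depth += u * 8
    if 3 >= u:
        w -= 35 - 20
    i = []
    for speed in u:
        if w <= x == w:
            i.append(u - (w - x))
    depth = i
    w = i % u
    return x

9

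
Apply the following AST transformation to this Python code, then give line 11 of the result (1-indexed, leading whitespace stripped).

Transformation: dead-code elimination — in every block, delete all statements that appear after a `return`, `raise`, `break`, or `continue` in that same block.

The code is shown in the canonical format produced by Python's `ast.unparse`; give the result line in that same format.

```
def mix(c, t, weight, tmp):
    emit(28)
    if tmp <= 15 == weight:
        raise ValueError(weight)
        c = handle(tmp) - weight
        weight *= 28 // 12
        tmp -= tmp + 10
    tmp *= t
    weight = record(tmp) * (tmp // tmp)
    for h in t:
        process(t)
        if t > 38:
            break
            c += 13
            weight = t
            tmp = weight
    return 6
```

return 6

Transformed code:
def mix(c, t, weight, tmp):
    emit(28)
    if tmp <= 15 == weight:
        raise ValueError(weight)
    tmp *= t
    weight = record(tmp) * (tmp // tmp)
    for h in t:
        process(t)
        if t > 38:
            break
    return 6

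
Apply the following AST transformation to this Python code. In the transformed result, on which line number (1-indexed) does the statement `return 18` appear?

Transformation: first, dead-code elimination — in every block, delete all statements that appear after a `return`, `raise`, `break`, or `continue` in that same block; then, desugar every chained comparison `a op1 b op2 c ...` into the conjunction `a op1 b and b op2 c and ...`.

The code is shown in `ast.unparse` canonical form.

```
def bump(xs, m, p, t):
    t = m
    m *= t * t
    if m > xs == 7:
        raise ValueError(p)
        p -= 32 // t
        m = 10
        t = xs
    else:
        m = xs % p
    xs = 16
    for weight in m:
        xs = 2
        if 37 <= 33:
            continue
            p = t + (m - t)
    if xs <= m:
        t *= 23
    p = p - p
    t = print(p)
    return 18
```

Transformed code:
def bump(xs, m, p, t):
    t = m
    m *= t * t
    if m > xs and xs == 7:
        raise ValueError(p)
    else:
        m = xs % p
    xs = 16
    for weight in m:
        xs = 2
        if 37 <= 33:
            continue
    if xs <= m:
        t *= 23
    p = p - p
    t = print(p)
    return 18

17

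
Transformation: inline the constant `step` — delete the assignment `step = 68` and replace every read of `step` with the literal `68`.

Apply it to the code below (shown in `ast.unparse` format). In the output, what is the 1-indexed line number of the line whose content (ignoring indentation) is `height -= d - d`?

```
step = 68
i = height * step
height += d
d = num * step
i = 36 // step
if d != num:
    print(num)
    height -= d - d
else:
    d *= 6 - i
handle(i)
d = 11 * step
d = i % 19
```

Transformed code:
i = height * 68
height += d
d = num * 68
i = 36 // 68
if d != num:
    print(num)
    height -= d - d
else:
    d *= 6 - i
handle(i)
d = 11 * 68
d = i % 19

7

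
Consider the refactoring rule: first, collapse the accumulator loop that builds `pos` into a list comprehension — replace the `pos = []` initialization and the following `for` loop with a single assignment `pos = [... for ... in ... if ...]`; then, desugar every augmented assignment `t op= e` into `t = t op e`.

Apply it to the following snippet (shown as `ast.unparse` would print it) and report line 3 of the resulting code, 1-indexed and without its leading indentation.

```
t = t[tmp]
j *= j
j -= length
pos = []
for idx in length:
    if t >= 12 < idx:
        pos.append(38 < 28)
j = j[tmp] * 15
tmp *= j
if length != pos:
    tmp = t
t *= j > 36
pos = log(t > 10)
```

j = j - length

Transformed code:
t = t[tmp]
j = j * j
j = j - length
pos = [38 < 28 for idx in length if t >= 12 < idx]
j = j[tmp] * 15
tmp = tmp * j
if length != pos:
    tmp = t
t = t * (j > 36)
pos = log(t > 10)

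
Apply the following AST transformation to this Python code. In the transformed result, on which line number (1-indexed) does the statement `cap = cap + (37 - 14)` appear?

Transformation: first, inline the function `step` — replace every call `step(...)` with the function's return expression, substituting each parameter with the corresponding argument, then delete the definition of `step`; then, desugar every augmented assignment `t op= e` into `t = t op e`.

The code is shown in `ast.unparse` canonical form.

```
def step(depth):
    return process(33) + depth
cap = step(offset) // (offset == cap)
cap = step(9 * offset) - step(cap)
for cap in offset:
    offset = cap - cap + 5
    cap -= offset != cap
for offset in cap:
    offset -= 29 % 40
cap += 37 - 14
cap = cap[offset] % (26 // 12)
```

Transformed code:
cap = (process(33) + offset) // (offset == cap)
cap = process(33) + 9 * offset - (process(33) + cap)
for cap in offset:
    offset = cap - cap + 5
    cap = cap - (offset != cap)
for offset in cap:
    offset = offset - 29 % 40
cap = cap + (37 - 14)
cap = cap[offset] % (26 // 12)

8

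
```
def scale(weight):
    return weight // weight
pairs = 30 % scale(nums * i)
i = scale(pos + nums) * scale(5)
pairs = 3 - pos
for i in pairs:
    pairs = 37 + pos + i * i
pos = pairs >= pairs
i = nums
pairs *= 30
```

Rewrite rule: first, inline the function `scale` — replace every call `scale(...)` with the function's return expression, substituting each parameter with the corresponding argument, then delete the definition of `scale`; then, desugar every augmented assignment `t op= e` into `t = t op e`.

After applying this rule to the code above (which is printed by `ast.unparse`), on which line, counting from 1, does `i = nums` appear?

Transformed code:
pairs = 30 % (nums * i // (nums * i))
i = (pos + nums) // (pos + nums) * (5 // 5)
pairs = 3 - pos
for i in pairs:
    pairs = 37 + pos + i * i
pos = pairs >= pairs
i = nums
pairs = pairs * 30

7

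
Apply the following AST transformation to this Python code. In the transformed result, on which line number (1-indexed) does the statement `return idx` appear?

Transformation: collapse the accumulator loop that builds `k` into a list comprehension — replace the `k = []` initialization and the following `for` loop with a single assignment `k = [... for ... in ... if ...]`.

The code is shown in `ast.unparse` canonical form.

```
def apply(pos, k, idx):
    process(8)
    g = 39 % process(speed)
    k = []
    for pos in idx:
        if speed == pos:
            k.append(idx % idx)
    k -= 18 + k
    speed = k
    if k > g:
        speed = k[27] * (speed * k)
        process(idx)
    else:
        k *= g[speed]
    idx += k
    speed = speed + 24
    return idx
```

Transformed code:
def apply(pos, k, idx):
    process(8)
    g = 39 % process(speed)
    k = [idx % idx for pos in idx if speed == pos]
    k -= 18 + k
    speed = k
    if k > g:
        speed = k[27] * (speed * k)
        process(idx)
    else:
        k *= g[speed]
    idx += k
    speed = speed + 24
    return idx

14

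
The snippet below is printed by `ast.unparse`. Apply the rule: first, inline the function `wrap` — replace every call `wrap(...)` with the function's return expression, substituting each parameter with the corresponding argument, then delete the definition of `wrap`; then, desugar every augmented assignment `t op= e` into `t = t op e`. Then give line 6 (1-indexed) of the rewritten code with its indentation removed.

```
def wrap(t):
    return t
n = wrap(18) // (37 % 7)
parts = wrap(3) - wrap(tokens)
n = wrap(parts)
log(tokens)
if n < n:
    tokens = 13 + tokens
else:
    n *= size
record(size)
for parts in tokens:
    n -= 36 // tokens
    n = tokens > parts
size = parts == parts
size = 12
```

tokens = 13 + tokens

Transformed code:
n = 18 // (37 % 7)
parts = 3 - tokens
n = parts
log(tokens)
if n < n:
    tokens = 13 + tokens
else:
    n = n * size
record(size)
for parts in tokens:
    n = n - 36 // tokens
    n = tokens > parts
size = parts == parts
size = 12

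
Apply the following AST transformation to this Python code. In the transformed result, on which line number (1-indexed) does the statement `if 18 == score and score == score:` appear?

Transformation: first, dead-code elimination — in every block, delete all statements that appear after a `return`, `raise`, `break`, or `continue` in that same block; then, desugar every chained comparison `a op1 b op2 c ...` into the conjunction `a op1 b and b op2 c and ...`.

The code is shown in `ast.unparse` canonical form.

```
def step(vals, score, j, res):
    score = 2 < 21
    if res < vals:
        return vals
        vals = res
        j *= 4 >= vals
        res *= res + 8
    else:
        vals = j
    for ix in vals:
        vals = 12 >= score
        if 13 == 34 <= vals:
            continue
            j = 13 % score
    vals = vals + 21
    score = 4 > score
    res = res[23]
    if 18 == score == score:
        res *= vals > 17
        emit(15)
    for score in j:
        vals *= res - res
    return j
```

14

Transformed code:
def step(vals, score, j, res):
    score = 2 < 21
    if res < vals:
        return vals
    else:
        vals = j
    for ix in vals:
        vals = 12 >= score
        if 13 == 34 and 34 <= vals:
            continue
    vals = vals + 21
    score = 4 > score
    res = res[23]
    if 18 == score and score == score:
        res *= vals > 17
        emit(15)
    for score in j:
        vals *= res - res
    return j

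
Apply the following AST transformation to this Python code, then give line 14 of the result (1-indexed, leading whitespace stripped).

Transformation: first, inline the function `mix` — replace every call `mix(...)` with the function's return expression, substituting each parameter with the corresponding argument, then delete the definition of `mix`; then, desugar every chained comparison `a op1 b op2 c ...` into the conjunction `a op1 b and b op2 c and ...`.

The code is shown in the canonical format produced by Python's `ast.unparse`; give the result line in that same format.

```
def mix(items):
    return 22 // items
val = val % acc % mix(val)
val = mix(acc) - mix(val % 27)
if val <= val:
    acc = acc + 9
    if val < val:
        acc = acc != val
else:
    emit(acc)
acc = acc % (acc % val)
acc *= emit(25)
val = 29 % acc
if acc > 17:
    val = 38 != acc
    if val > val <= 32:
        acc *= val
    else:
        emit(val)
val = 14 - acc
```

Transformed code:
val = val % acc % (22 // val)
val = 22 // acc - 22 // (val % 27)
if val <= val:
    acc = acc + 9
    if val < val:
        acc = acc != val
else:
    emit(acc)
acc = acc % (acc % val)
acc *= emit(25)
val = 29 % acc
if acc > 17:
    val = 38 != acc
    if val > val and val <= 32:
        acc *= val
    else:
        emit(val)
val = 14 - acc

if val > val and val <= 32:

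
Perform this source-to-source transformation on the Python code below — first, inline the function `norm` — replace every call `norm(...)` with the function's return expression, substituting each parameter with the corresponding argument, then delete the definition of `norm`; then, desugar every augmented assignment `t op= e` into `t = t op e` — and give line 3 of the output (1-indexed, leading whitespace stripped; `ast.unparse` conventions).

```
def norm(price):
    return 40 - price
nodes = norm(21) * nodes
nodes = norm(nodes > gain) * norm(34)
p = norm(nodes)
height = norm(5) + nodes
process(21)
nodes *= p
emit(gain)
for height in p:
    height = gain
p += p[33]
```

p = 40 - nodes

Transformed code:
nodes = (40 - 21) * nodes
nodes = (40 - (nodes > gain)) * (40 - 34)
p = 40 - nodes
height = 40 - 5 + nodes
process(21)
nodes = nodes * p
emit(gain)
for height in p:
    height = gain
p = p + p[33]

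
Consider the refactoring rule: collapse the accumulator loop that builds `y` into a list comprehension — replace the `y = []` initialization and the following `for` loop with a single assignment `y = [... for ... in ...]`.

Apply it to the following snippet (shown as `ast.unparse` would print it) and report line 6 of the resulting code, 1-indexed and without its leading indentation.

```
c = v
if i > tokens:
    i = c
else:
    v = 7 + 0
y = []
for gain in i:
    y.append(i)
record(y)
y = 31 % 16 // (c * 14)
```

y = [i for gain in i]

Transformed code:
c = v
if i > tokens:
    i = c
else:
    v = 7 + 0
y = [i for gain in i]
record(y)
y = 31 % 16 // (c * 14)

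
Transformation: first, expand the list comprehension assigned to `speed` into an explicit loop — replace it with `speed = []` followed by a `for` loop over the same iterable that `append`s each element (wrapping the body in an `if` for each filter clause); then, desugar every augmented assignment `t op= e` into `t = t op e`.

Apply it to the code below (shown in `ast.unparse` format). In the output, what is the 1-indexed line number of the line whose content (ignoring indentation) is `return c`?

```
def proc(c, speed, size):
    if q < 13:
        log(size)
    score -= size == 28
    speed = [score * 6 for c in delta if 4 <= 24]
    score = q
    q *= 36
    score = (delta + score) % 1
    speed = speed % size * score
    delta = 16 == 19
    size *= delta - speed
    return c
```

15

Transformed code:
def proc(c, speed, size):
    if q < 13:
        log(size)
    score = score - (size == 28)
    speed = []
    for c in delta:
        if 4 <= 24:
            speed.append(score * 6)
    score = q
    q = q * 36
    score = (delta + score) % 1
    speed = speed % size * score
    delta = 16 == 19
    size = size * (delta - speed)
    return c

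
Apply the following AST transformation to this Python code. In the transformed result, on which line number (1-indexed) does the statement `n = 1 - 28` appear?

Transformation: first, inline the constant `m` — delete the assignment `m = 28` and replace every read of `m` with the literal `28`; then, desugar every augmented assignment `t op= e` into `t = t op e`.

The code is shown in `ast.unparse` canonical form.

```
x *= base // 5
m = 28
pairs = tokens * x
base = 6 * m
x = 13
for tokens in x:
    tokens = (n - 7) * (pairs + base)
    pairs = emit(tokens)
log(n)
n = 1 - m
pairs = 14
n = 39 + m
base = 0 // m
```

Transformed code:
x = x * (base // 5)
pairs = tokens * x
base = 6 * 28
x = 13
for tokens in x:
    tokens = (n - 7) * (pairs + base)
    pairs = emit(tokens)
log(n)
n = 1 - 28
pairs = 14
n = 39 + 28
base = 0 // 28

9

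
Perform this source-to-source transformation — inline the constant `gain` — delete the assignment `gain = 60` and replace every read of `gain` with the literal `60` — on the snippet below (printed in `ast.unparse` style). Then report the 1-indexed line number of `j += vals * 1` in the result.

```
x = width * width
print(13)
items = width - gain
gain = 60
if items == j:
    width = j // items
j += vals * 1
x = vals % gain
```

6

Transformed code:
x = width * width
print(13)
items = width - 60
if items == j:
    width = j // items
j += vals * 1
x = vals % 60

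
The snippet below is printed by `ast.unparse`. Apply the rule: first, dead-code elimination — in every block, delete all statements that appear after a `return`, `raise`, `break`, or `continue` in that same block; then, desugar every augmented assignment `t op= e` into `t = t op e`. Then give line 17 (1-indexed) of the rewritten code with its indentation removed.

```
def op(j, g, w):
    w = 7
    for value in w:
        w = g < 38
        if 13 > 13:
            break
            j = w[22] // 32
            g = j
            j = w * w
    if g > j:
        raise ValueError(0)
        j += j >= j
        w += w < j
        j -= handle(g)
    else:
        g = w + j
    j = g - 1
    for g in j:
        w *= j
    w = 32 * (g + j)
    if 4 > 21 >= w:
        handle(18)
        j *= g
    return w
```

Transformed code:
def op(j, g, w):
    w = 7
    for value in w:
        w = g < 38
        if 13 > 13:
            break
    if g > j:
        raise ValueError(0)
    else:
        g = w + j
    j = g - 1
    for g in j:
        w = w * j
    w = 32 * (g + j)
    if 4 > 21 >= w:
        handle(18)
        j = j * g
    return w

j = j * g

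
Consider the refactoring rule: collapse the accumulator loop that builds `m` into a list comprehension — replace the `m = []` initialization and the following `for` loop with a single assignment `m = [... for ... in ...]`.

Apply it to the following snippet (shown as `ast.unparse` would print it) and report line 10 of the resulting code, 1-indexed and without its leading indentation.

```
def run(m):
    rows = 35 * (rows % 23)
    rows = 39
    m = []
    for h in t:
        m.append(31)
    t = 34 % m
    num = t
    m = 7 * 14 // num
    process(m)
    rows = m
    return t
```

return t

Transformed code:
def run(m):
    rows = 35 * (rows % 23)
    rows = 39
    m = [31 for h in t]
    t = 34 % m
    num = t
    m = 7 * 14 // num
    process(m)
    rows = m
    return t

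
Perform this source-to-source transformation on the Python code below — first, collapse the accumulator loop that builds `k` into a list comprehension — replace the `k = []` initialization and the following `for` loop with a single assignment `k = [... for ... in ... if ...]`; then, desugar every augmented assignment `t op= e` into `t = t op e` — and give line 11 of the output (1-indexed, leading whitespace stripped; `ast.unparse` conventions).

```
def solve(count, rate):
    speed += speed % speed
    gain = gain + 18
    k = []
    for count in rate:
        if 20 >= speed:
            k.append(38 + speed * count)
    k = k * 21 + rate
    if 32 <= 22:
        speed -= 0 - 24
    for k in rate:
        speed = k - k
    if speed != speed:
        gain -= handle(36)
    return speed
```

gain = gain - handle(36)

Transformed code:
def solve(count, rate):
    speed = speed + speed % speed
    gain = gain + 18
    k = [38 + speed * count for count in rate if 20 >= speed]
    k = k * 21 + rate
    if 32 <= 22:
        speed = speed - (0 - 24)
    for k in rate:
        speed = k - k
    if speed != speed:
        gain = gain - handle(36)
    return speed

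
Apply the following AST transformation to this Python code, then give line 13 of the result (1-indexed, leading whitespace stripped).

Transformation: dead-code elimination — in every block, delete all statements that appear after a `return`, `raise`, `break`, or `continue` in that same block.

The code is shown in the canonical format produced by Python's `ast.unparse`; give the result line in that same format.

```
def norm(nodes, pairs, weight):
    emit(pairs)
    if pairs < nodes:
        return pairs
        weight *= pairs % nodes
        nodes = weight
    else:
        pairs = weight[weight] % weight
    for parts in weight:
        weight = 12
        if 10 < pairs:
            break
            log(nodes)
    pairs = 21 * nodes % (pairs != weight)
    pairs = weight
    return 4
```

Transformed code:
def norm(nodes, pairs, weight):
    emit(pairs)
    if pairs < nodes:
        return pairs
    else:
        pairs = weight[weight] % weight
    for parts in weight:
        weight = 12
        if 10 < pairs:
            break
    pairs = 21 * nodes % (pairs != weight)
    pairs = weight
    return 4

return 4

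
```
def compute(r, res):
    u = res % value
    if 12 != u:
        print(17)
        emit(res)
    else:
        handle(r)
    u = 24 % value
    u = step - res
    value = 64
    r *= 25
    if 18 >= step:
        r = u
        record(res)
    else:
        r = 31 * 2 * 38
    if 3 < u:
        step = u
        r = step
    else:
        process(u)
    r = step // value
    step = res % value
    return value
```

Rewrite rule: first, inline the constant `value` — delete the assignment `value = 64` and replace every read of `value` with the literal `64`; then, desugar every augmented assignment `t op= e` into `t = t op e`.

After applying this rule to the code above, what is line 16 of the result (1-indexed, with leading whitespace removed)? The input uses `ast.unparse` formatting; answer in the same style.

Transformed code:
def compute(r, res):
    u = res % 64
    if 12 != u:
        print(17)
        emit(res)
    else:
        handle(r)
    u = 24 % 64
    u = step - res
    r = r * 25
    if 18 >= step:
        r = u
        record(res)
    else:
        r = 31 * 2 * 38
    if 3 < u:
        step = u
        r = step
    else:
        process(u)
    r = step // 64
    step = res % 64
    return 64

if 3 < u:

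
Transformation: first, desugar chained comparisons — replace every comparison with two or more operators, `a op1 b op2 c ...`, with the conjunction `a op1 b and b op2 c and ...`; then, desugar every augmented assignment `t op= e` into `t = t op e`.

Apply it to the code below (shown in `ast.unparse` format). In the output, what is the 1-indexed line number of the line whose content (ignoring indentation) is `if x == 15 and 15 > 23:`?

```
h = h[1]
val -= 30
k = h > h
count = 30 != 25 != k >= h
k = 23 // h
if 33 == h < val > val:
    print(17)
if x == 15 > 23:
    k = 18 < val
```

8

Transformed code:
h = h[1]
val = val - 30
k = h > h
count = 30 != 25 and 25 != k and (k >= h)
k = 23 // h
if 33 == h and h < val and (val > val):
    print(17)
if x == 15 and 15 > 23:
    k = 18 < val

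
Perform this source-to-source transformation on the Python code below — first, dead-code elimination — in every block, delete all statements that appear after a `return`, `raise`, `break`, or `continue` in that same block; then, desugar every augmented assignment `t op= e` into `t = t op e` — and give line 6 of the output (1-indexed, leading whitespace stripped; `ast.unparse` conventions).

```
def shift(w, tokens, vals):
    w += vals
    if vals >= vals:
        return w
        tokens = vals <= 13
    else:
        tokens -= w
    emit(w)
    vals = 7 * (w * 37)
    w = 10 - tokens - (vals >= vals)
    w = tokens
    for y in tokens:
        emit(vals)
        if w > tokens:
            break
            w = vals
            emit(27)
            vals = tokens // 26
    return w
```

tokens = tokens - w

Transformed code:
def shift(w, tokens, vals):
    w = w + vals
    if vals >= vals:
        return w
    else:
        tokens = tokens - w
    emit(w)
    vals = 7 * (w * 37)
    w = 10 - tokens - (vals >= vals)
    w = tokens
    for y in tokens:
        emit(vals)
        if w > tokens:
            break
    return w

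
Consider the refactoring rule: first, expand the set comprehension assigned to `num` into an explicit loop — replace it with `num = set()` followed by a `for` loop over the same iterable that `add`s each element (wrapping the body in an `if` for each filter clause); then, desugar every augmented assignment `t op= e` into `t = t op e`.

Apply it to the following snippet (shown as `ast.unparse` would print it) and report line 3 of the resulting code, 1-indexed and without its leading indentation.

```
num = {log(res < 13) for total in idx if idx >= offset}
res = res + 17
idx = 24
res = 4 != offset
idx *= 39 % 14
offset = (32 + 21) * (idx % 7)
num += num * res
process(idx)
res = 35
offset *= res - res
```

Transformed code:
num = set()
for total in idx:
    if idx >= offset:
        num.add(log(res < 13))
res = res + 17
idx = 24
res = 4 != offset
idx = idx * (39 % 14)
offset = (32 + 21) * (idx % 7)
num = num + num * res
process(idx)
res = 35
offset = offset * (res - res)

if idx >= offset:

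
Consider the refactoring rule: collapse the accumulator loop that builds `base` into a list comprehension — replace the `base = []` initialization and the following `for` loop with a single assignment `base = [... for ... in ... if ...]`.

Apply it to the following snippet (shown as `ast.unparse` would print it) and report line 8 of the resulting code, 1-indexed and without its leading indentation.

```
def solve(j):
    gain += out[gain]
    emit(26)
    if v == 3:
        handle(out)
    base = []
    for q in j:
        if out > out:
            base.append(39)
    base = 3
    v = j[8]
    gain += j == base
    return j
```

Transformed code:
def solve(j):
    gain += out[gain]
    emit(26)
    if v == 3:
        handle(out)
    base = [39 for q in j if out > out]
    base = 3
    v = j[8]
    gain += j == base
    return j

v = j[8]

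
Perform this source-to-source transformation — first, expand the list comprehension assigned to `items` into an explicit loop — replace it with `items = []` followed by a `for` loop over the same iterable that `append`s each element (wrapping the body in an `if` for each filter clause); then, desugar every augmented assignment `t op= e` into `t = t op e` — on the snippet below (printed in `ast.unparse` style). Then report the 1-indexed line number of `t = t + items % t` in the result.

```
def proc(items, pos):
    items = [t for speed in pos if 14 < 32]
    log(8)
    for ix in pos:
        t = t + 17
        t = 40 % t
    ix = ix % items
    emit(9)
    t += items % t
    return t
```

Transformed code:
def proc(items, pos):
    items = []
    for speed in pos:
        if 14 < 32:
            items.append(t)
    log(8)
    for ix in pos:
        t = t + 17
        t = 40 % t
    ix = ix % items
    emit(9)
    t = t + items % t
    return t

12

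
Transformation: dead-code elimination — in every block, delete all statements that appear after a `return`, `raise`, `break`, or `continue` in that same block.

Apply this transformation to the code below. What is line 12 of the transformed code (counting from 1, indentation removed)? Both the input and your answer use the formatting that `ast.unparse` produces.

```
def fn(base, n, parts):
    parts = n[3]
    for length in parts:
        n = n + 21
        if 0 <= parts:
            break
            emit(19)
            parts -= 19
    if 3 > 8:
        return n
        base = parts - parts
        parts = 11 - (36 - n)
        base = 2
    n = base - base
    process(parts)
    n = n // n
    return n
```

Transformed code:
def fn(base, n, parts):
    parts = n[3]
    for length in parts:
        n = n + 21
        if 0 <= parts:
            break
    if 3 > 8:
        return n
    n = base - base
    process(parts)
    n = n // n
    return n

return n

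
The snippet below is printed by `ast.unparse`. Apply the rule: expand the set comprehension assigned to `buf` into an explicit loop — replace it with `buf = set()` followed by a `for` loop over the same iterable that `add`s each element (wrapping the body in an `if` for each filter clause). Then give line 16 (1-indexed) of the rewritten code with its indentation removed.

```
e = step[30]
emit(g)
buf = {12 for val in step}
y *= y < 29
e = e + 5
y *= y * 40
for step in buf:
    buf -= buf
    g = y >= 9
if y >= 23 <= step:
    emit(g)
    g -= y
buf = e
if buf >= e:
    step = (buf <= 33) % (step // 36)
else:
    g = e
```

if buf >= e:

Transformed code:
e = step[30]
emit(g)
buf = set()
for val in step:
    buf.add(12)
y *= y < 29
e = e + 5
y *= y * 40
for step in buf:
    buf -= buf
    g = y >= 9
if y >= 23 <= step:
    emit(g)
    g -= y
buf = e
if buf >= e:
    step = (buf <= 33) % (step // 36)
else:
    g = e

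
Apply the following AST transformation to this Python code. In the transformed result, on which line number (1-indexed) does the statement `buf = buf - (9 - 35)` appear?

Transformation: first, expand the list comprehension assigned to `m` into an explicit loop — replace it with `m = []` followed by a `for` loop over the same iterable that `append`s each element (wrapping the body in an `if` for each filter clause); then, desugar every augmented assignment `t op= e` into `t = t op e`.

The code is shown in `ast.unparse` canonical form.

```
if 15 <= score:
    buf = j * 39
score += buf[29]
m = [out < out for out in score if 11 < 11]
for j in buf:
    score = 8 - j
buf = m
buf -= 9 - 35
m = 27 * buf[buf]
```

11

Transformed code:
if 15 <= score:
    buf = j * 39
score = score + buf[29]
m = []
for out in score:
    if 11 < 11:
        m.append(out < out)
for j in buf:
    score = 8 - j
buf = m
buf = buf - (9 - 35)
m = 27 * buf[buf]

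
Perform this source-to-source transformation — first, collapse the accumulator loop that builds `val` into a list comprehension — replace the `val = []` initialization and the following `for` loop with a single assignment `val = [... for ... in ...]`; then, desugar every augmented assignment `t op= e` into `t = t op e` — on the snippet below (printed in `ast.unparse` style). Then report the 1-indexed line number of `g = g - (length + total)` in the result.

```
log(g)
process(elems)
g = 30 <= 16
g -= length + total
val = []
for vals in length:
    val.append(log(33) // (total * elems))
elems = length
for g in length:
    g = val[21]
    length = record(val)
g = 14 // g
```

Transformed code:
log(g)
process(elems)
g = 30 <= 16
g = g - (length + total)
val = [log(33) // (total * elems) for vals in length]
elems = length
for g in length:
    g = val[21]
    length = record(val)
g = 14 // g

4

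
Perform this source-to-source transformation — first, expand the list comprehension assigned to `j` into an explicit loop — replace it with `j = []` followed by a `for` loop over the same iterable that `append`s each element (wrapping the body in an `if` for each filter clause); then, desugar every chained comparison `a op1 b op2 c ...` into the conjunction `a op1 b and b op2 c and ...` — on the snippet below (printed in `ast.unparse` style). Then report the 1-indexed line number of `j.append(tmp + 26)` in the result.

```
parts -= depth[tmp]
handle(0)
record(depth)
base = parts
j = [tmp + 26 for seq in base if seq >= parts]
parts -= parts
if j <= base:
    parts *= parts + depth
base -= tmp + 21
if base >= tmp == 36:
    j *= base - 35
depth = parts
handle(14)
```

8

Transformed code:
parts -= depth[tmp]
handle(0)
record(depth)
base = parts
j = []
for seq in base:
    if seq >= parts:
        j.append(tmp + 26)
parts -= parts
if j <= base:
    parts *= parts + depth
base -= tmp + 21
if base >= tmp and tmp == 36:
    j *= base - 35
depth = parts
handle(14)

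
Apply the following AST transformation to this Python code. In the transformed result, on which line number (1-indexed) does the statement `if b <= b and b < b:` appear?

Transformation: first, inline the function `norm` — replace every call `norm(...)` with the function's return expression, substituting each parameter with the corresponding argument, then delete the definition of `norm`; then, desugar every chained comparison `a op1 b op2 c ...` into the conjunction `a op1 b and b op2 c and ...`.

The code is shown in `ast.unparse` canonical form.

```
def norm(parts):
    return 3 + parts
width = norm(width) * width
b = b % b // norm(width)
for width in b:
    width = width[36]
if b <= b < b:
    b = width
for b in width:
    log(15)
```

5

Transformed code:
width = (3 + width) * width
b = b % b // (3 + width)
for width in b:
    width = width[36]
if b <= b and b < b:
    b = width
for b in width:
    log(15)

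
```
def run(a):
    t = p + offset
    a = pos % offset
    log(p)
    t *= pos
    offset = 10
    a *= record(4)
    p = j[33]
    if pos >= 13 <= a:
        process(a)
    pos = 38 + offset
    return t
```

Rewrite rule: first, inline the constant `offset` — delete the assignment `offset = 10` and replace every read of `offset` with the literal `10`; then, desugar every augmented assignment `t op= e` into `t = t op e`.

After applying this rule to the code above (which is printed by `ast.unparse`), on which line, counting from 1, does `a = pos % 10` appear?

Transformed code:
def run(a):
    t = p + 10
    a = pos % 10
    log(p)
    t = t * pos
    a = a * record(4)
    p = j[33]
    if pos >= 13 <= a:
        process(a)
    pos = 38 + 10
    return t

3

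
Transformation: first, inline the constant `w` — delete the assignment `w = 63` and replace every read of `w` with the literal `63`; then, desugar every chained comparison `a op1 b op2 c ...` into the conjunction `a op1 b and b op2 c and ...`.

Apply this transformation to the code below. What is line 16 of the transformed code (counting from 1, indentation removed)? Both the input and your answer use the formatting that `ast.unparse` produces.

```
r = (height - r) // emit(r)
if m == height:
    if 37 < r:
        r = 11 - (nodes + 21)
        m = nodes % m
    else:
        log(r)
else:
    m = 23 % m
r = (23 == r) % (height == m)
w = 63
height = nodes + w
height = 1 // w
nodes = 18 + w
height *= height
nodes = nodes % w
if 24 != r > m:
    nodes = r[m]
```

Transformed code:
r = (height - r) // emit(r)
if m == height:
    if 37 < r:
        r = 11 - (nodes + 21)
        m = nodes % m
    else:
        log(r)
else:
    m = 23 % m
r = (23 == r) % (height == m)
height = nodes + 63
height = 1 // 63
nodes = 18 + 63
height *= height
nodes = nodes % 63
if 24 != r and r > m:
    nodes = r[m]

if 24 != r and r > m:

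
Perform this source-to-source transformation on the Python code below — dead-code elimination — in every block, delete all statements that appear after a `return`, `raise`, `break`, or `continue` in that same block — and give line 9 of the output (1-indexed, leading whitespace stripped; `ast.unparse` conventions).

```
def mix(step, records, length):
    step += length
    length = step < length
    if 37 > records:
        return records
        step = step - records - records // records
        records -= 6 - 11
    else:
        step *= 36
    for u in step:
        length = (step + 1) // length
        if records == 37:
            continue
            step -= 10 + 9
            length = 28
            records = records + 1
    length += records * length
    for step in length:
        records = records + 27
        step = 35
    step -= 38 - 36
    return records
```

Transformed code:
def mix(step, records, length):
    step += length
    length = step < length
    if 37 > records:
        return records
    else:
        step *= 36
    for u in step:
        length = (step + 1) // length
        if records == 37:
            continue
    length += records * length
    for step in length:
        records = records + 27
        step = 35
    step -= 38 - 36
    return records

length = (step + 1) // length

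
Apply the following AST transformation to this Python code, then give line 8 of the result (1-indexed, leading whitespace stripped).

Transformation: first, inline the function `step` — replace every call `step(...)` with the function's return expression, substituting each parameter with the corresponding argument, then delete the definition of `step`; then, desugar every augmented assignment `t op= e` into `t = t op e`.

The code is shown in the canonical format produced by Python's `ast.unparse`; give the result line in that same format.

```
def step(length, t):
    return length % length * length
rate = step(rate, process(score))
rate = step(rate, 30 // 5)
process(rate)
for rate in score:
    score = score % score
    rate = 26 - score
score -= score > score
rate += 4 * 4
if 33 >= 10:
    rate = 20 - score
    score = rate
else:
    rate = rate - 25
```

rate = rate + 4 * 4

Transformed code:
rate = rate % rate * rate
rate = rate % rate * rate
process(rate)
for rate in score:
    score = score % score
    rate = 26 - score
score = score - (score > score)
rate = rate + 4 * 4
if 33 >= 10:
    rate = 20 - score
    score = rate
else:
    rate = rate - 25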